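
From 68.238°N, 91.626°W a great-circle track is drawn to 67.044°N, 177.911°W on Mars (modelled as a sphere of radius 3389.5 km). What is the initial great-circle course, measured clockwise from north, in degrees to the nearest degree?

309°

With φ₁ = 1.1910, φ₂ = 1.1701, Δλ = -1.5060 rad, the forward-azimuth formula gives
θ = atan2( sin Δλ cos φ₂ , cos φ₁ sin φ₂ − sin φ₁ cos φ₂ cos Δλ ) = atan2(-0.3892, 0.3179) = -50.76°.
Adding 360° brings this into [0°, 360°): 309°.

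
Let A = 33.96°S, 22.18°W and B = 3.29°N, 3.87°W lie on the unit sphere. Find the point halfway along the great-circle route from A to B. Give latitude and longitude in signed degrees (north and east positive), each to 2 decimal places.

-15.52°, -12.17°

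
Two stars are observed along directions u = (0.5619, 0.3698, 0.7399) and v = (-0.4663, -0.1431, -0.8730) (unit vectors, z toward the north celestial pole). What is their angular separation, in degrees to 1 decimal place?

u·v = -0.9609; |u| = 1.0000, |v| = 1.0000.
cos θ = (u·v)/(|u||v|) = -0.9609, so θ = 163.9°.

163.9°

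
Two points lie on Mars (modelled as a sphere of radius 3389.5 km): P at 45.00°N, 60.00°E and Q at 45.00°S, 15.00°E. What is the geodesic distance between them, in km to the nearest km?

5822 km

With latitudes φ₁ = 45.000°, φ₂ = -45.000° and longitude difference Δλ = -45.000°:
cos c = sin φ₁ sin φ₂ + cos φ₁ cos φ₂ cos Δλ = (0.7071)(-0.7071) + (0.7071)(0.7071)(0.7071) = -0.14645,
so c = arccos(-0.14645) = 1.71777 rad.
Distance = R·c = 3389.5 × 1.7178 ≈ 5822 km.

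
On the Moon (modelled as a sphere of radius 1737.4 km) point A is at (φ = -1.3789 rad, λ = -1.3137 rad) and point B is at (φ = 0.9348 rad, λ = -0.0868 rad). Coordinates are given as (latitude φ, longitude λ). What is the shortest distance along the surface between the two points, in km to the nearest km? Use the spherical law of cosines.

4207 km

Let φ₁ = -1.3789 rad, φ₂ = 0.9348 rad, and Δλ = 1.2269 rad.
cos c = sin φ₁ sin φ₂ + cos φ₁ cos φ₂ cos Δλ = (-0.9816)(0.8045) + (0.1907)(0.5940)(0.3372) = -0.75152,
so c = arccos(-0.75152) = 2.42116 rad.
Distance = R·c = 1737.4 × 2.4212 ≈ 4207 km.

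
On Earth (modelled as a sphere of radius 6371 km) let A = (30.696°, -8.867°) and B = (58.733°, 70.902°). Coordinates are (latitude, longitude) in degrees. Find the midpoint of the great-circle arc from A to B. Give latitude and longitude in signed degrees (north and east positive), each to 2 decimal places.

51.64°, 19.35°

Central angle δ = 1.0291 rad. Interpolating on the sphere with fraction f = 0.5:
P = [sin((1−f)δ)·A + sin(fδ)·B] / sin δ = 0.5744·A + 0.5744·B in Cartesian coordinates,
giving P = (0.5855, 0.2056, 0.7842), i.e. latitude 51.64°, longitude 19.35°.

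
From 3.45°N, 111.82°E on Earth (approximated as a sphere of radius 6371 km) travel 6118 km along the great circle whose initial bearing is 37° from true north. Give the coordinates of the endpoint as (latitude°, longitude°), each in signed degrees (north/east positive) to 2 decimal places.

43.45°, 154.60°

Angular distance δ = d/R = 6118/6371 = 0.96029 rad; initial bearing θ = 0.6458 rad.
sin φ₂ = sin φ₁ cos δ + cos φ₁ sin δ cos θ = (0.0602)(0.5733) + (0.9982)(0.8194)(0.7986) = 0.6877, so φ₂ = 43.45°.
Δλ = atan2(sin θ sin δ cos φ₁, cos δ − sin φ₁ sin φ₂) = atan2(0.4922, 0.5319) = 42.780°.
λ₂ = 111.820° + 42.780° = 154.60°.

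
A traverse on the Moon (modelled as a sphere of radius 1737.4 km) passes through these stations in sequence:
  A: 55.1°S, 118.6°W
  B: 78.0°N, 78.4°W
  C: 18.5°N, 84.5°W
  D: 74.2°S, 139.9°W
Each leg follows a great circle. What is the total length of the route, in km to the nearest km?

8917 km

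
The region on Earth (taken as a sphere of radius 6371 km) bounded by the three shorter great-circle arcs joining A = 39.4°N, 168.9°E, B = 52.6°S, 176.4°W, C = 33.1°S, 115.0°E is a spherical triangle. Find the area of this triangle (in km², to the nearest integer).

Side lengths (central angles): a = 0.9027, b = 1.5360, c = 1.6211 rad; semiperimeter s = 2.0299.
By l'Huilier's theorem, tan(E/4) = √[tan(s/2) tan((s−a)/2) tan((s−b)/2) tan((s−c)/2)], giving spherical excess E = 0.9065 rad.
Area = E·R² = 0.9065 × (6371)² ≈ 36793712 km².

36793712 km²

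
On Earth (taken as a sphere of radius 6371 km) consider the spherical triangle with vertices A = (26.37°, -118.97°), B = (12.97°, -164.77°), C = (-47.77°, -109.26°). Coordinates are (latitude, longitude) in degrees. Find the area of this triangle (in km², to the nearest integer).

Side lengths (central angles): a = 1.3646, b = 1.3029, c = 0.7836 rad; semiperimeter s = 1.7256.
By l'Huilier's theorem, tan(E/4) = √[tan(s/2) tan((s−a)/2) tan((s−b)/2) tan((s−c)/2)], giving spherical excess E = 0.6057 rad.
Area = E·R² = 0.6057 × (6371)² ≈ 24584915 km².

24584915 km²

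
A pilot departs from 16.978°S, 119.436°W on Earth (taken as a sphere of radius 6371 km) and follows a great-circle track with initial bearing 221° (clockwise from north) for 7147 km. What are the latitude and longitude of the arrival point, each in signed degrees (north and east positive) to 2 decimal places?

-50.99°, 170.69°

Angular distance δ = d/R = 7147/6371 = 1.12180 rad; initial bearing θ = 3.8572 rad.
sin φ₂ = sin φ₁ cos δ + cos φ₁ sin δ cos θ = (-0.2920)(0.4341) + (0.9564)(0.9009)(-0.7547) = -0.7770, so φ₂ = -50.99°.
Δλ = atan2(sin θ sin δ cos φ₁, cos δ − sin φ₁ sin φ₂) = atan2(-0.5653, 0.2072) = -69.873°.
λ₂ = -119.436° − 69.873° = -189.31° → 170.69° after wrapping to (−180°, 180°].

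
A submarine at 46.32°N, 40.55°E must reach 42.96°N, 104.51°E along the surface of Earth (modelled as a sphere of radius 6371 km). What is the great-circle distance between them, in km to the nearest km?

4935 km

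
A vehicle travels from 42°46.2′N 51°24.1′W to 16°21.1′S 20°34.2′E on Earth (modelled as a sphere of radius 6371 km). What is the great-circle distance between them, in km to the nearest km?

9837 km

With latitudes φ₁ = 42.770°, φ₂ = -16.352° and longitude difference Δλ = 71.972°:
cos c = sin φ₁ sin φ₂ + cos φ₁ cos φ₂ cos Δλ = (0.6791)(-0.2815) + (0.7341)(0.9596)(0.3095) = 0.02682,
so c = arccos(0.02682) = 1.54397 rad.
Distance = R·c = 6371 × 1.5440 ≈ 9837 km.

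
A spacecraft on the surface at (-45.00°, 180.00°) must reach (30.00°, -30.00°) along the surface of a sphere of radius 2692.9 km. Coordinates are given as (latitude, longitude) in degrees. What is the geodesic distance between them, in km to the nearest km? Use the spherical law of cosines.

7149 km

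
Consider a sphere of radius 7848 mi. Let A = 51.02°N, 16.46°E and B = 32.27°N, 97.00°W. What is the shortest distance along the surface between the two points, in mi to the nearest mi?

With latitudes φ₁ = 51.020°, φ₂ = 32.270° and longitude difference Δλ = -113.460°:
cos c = sin φ₁ sin φ₂ + cos φ₁ cos φ₂ cos Δλ = (0.7774)(0.5339) + (0.6290)(0.8455)(-0.3981) = 0.20329,
so c = arccos(0.20329) = 1.36608 rad.
Distance = R·c = 7848 × 1.3661 ≈ 10721 mi.

10721 mi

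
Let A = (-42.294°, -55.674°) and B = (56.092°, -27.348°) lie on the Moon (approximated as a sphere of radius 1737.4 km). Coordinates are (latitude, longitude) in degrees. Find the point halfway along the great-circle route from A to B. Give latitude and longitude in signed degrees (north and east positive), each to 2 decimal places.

Central angle δ = 1.7673 rad. Interpolating on the sphere with fraction f = 0.5:
P = [sin((1−f)δ)·A + sin(fδ)·B] / sin δ = 0.7882·A + 0.7882·B in Cartesian coordinates,
giving P = (0.7194, -0.6835, 0.1238), i.e. latitude 7.11°, longitude -43.54°.

7.11°, -43.54°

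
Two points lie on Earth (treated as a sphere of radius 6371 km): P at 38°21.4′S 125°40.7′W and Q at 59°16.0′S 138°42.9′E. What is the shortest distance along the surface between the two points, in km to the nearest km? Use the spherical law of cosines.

6714 km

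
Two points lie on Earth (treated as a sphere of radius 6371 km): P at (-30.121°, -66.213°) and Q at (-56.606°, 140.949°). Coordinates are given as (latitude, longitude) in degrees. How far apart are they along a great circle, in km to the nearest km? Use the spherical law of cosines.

10037 km

Let φ₁ = -0.5257 rad, φ₂ = -0.9880 rad, and Δλ = -2.6675 rad.
cos c = sin φ₁ sin φ₂ + cos φ₁ cos φ₂ cos Δλ = (-0.5018)(-0.8349) + (0.8650)(0.5504)(-0.8897) = -0.00459,
so c = arccos(-0.00459) = 1.57539 rad.
Distance = R·c = 6371 × 1.5754 ≈ 10037 km.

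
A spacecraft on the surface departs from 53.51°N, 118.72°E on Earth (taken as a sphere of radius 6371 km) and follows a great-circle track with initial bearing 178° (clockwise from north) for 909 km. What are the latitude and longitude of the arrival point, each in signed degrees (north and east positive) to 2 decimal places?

Angular distance δ = d/R = 909/6371 = 0.14268 rad; initial bearing θ = 3.1067 rad.
sin φ₂ = sin φ₁ cos δ + cos φ₁ sin δ cos θ = (0.8040)(0.9898) + (0.5947)(0.1422)(-0.9994) = 0.7113, so φ₂ = 45.34°.
Δλ = atan2(sin θ sin δ cos φ₁, cos δ − sin φ₁ sin φ₂) = atan2(0.0030, 0.4180) = 0.405°.
λ₂ = 118.720° + 0.405° = 119.12°.

45.34°, 119.12°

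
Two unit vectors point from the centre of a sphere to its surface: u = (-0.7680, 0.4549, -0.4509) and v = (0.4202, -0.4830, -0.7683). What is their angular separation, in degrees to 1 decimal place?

101.3°

u·v = -0.1960; |u| = 1.0000, |v| = 1.0001.
cos θ = (u·v)/(|u||v|) = -0.1960, so θ = 101.3°.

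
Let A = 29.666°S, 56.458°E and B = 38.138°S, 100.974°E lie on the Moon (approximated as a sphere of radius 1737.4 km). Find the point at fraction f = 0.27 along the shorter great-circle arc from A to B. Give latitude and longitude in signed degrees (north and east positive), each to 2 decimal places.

-33.52°, 67.47°

The central angle between A and B is δ = 0.6551 rad.
With f = 0.27, the slerp weights are sin((1−f)δ)/sin δ = 0.7554 and sin(fδ)/sin δ = 0.2888.
Weighted sum of the unit vectors: (0.7554)·(0.4801,0.7242,-0.4949) + (0.2888)·(-0.1497,0.7721,-0.6176) = (0.3194, 0.7701, -0.5522).
Converting back: φ = atan2(z, √(x²+y²)) = -33.52°, λ = atan2(y, x) = 67.47°.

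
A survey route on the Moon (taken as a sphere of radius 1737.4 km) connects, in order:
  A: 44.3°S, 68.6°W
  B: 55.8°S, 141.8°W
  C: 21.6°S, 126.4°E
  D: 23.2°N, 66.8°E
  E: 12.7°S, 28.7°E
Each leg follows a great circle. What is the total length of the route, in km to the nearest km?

Leg A→B: central angle 0.8039 rad, distance 1396.7 km.
Leg B→C: central angle 1.2786 rad, distance 2221.4 km.
Leg C→D: central angle 1.2793 rad, distance 2222.6 km.
Leg D→E: central angle 0.9033 rad, distance 1569.4 km.
Total: 1396.7 + 2221.4 + 2222.6 + 1569.4 ≈ 7410 km.

7410 km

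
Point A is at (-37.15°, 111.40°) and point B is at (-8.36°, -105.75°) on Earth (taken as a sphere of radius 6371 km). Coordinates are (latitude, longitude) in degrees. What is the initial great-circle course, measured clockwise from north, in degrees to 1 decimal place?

134.7°

With φ₁ = -0.6484, φ₂ = -0.1459, Δλ = 2.4932 rad, the forward-azimuth formula gives
θ = atan2( sin Δλ cos φ₂ , cos φ₁ sin φ₂ − sin φ₁ cos φ₂ cos Δλ ) = atan2(0.5975, -0.5921) = 134.74°.
So the initial bearing is 134.7°.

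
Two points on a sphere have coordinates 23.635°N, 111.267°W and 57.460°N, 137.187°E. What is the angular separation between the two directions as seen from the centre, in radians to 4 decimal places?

1.4131 rad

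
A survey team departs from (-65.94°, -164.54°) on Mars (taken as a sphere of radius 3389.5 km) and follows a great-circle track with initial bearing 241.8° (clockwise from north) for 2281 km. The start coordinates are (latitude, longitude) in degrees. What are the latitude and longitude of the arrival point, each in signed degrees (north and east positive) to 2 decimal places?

Angular distance δ = d/R = 2281/3389.5 = 0.67296 rad; initial bearing θ = 4.2202 rad.
sin φ₂ = sin φ₁ cos δ + cos φ₁ sin δ cos θ = (-0.9131)(0.7820) + (0.4077)(0.6233)(-0.4726) = -0.8341, so φ₂ = -56.52°.
Δλ = atan2(sin θ sin δ cos φ₁, cos δ − sin φ₁ sin φ₂) = atan2(-0.2240, 0.0203) = -84.814°.
λ₂ = -164.540° − 84.814° = -249.35° → 110.65° after wrapping to (−180°, 180°].

-56.52°, 110.65°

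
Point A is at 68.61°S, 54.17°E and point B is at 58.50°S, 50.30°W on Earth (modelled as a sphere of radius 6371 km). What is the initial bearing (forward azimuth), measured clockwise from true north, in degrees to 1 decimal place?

With φ₁ = -1.1975, φ₂ = -1.0210, Δλ = -1.8233 rad, the forward-azimuth formula gives
θ = atan2( sin Δλ cos φ₂ , cos φ₁ sin φ₂ − sin φ₁ cos φ₂ cos Δλ ) = atan2(-0.5059, -0.4325) = -130.53°.
Adding 360° brings this into [0°, 360°): 229.5°.

229.5°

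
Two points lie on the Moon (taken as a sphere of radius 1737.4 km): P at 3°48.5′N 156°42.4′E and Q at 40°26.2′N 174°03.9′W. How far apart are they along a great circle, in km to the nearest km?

With latitudes φ₁ = 3.808°, φ₂ = 40.437° and longitude difference Δλ = 29.228°:
Haversine: a = sin²(Δφ/2) + cos φ₁ cos φ₂ sin²(Δλ/2) = 0.0987 + (0.9978)(0.7611)(0.0637) = 0.14708.
Central angle c = 2·arcsin(√a) = 0.78720 rad.
Distance = R·c = 1737.4 × 0.7872 ≈ 1368 km.

1368 km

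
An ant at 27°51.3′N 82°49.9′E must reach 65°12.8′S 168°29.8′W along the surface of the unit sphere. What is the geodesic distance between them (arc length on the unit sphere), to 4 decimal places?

2.1446

Let φ₁ = 0.4862 rad, φ₂ = -1.1382 rad, and Δλ = 1.8967 rad.
Haversine: a = sin²(Δφ/2) + cos φ₁ cos φ₂ sin²(Δλ/2) = 0.5268 + (0.8841)(0.4192)(0.6601) = 0.77143.
Central angle c = 2·arcsin(√a) = 2.14463 rad.
On the unit sphere the arc length equals the central angle: 2.1446.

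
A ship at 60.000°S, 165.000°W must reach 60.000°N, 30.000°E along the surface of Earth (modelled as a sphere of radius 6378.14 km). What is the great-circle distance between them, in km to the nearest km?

Let φ₁ = -1.0472 rad, φ₂ = 1.0472 rad, and Δλ = -2.8798 rad.
Haversine: a = sin²(Δφ/2) + cos φ₁ cos φ₂ sin²(Δλ/2) = 0.7500 + (0.5000)(0.5000)(0.9830) = 0.99574.
Central angle c = 2·arcsin(√a) = 3.01097 rad.
Distance = R·c = 6378.14 × 3.0110 ≈ 19204 km.

19204 km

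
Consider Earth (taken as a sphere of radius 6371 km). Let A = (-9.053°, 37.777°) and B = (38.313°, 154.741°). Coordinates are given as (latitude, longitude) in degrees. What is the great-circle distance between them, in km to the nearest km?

In radians: φ₁ = -0.1580, φ₂ = 0.6687, Δλ = 116.964° = 2.0414 rad.
cos c = sin φ₁ sin φ₂ + cos φ₁ cos φ₂ cos Δλ = (-0.1573)(0.6200) + (0.9875)(0.7846)(-0.4534) = -0.44890,
so c = arccos(-0.44890) = 2.03632 rad.
Distance = R·c = 6371 × 2.0363 ≈ 12973 km.

12973 km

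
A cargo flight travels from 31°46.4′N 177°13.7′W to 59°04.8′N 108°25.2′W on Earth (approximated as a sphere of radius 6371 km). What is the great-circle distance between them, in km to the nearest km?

In radians: φ₁ = 0.5545, φ₂ = 1.0311, Δλ = 68.808° = 1.2009 rad.
Haversine: a = sin²(Δφ/2) + cos φ₁ cos φ₂ sin²(Δλ/2) = 0.0557 + (0.8501)(0.5138)(0.3193) = 0.19518.
Central angle c = 2·arcsin(√a) = 0.91519 rad.
Distance = R·c = 6371 × 0.9152 ≈ 5831 km.

5831 km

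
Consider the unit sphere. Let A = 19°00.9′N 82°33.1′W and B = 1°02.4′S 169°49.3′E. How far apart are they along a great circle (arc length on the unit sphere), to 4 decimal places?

In radians: φ₁ = 0.3319, φ₂ = -0.0182, Δλ = -107.627° = -1.8784 rad.
cos c = sin φ₁ sin φ₂ + cos φ₁ cos φ₂ cos Δλ = (0.3258)(-0.0182) + (0.9454)(0.9998)(-0.3028) = -0.29216,
so c = arccos(-0.29216) = 1.86728 rad.
On the unit sphere the arc length equals the central angle: 1.8673.

1.8673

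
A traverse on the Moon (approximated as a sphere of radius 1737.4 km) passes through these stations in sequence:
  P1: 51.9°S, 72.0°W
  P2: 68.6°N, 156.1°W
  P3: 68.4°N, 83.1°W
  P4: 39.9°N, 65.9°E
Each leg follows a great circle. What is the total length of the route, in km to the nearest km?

Leg P1→P2: central angle 2.3596 rad, distance 4099.6 km.
Leg P2→P3: central angle 0.4395 rad, distance 763.7 km.
Leg P3→P4: central angle 1.2086 rad, distance 2099.8 km.
Total: 4099.6 + 763.7 + 2099.8 ≈ 6963 km.

6963 km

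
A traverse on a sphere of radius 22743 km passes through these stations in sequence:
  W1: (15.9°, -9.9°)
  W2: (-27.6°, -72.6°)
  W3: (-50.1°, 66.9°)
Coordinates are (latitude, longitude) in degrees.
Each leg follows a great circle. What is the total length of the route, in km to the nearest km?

Leg W1→W2: central angle 1.3036 rad, distance 29648.9 km.
Leg W2→W3: central angle 1.6477 rad, distance 37473.7 km.
Total: 29648.9 + 37473.7 ≈ 67123 km.

67123 km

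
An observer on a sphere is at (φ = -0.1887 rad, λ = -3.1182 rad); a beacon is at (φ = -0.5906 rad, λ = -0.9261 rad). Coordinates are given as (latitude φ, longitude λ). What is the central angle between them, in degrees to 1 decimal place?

Let φ₁ = -0.1887 rad, φ₂ = -0.5906 rad, and Δλ = 2.1921 rad.
Haversine: a = sin²(Δφ/2) + cos φ₁ cos φ₂ sin²(Δλ/2) = 0.0398 + (0.9822)(0.8306)(0.7910) = 0.68523.
Central angle c = 2·arcsin(√a) = 1.95029 rad.
So the angular separation is 111.7°.

111.7°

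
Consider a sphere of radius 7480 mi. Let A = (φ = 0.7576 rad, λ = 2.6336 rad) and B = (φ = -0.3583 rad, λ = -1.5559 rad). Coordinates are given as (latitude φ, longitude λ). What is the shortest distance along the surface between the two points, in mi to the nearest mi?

Let φ₁ = 0.7576 rad, φ₂ = -0.3583 rad, and Δλ = 2.0937 rad.
cos c = sin φ₁ sin φ₂ + cos φ₁ cos φ₂ cos Δλ = (0.6872)(-0.3507) + (0.7265)(0.9365)(-0.4994) = -0.58074,
so c = arccos(-0.58074) = 2.19043 rad.
Distance = R·c = 7480 × 2.1904 ≈ 16384 mi.

16384 mi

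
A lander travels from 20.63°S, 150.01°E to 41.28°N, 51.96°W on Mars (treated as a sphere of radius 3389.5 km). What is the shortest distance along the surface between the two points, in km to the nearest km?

9005 km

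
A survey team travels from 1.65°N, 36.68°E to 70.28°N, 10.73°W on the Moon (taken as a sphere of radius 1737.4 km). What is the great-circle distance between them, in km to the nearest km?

With latitudes φ₁ = 1.650°, φ₂ = 70.280° and longitude difference Δλ = -47.410°:
cos c = sin φ₁ sin φ₂ + cos φ₁ cos φ₂ cos Δλ = (0.0288)(0.9414) + (0.9996)(0.3374)(0.6767) = 0.25536,
so c = arccos(0.25536) = 1.31257 rad.
Distance = R·c = 1737.4 × 1.3126 ≈ 2280 km.

2280 km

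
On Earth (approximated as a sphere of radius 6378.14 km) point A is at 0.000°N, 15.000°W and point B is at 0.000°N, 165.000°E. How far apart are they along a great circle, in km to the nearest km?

Let φ₁ = 0.0000 rad, φ₂ = 0.0000 rad, and Δλ = -3.1416 rad.
Haversine: a = sin²(Δφ/2) + cos φ₁ cos φ₂ sin²(Δλ/2) = 0.0000 + (1.0000)(1.0000)(1.0000) = 1.00000.
Central angle c = 2·arcsin(√a) = 3.14159 rad.
Distance = R·c = 6378.14 × 3.1416 ≈ 20038 km.

20038 km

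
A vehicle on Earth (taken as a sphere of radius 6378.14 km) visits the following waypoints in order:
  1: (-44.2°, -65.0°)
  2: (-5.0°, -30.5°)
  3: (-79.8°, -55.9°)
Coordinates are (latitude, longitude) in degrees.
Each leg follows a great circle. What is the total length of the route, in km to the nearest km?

Leg 1→2: central angle 0.8641 rad, distance 5511.2 km.
Leg 2→3: central angle 1.3231 rad, distance 8439.1 km.
Total: 5511.2 + 8439.1 ≈ 13950 km.

13950 km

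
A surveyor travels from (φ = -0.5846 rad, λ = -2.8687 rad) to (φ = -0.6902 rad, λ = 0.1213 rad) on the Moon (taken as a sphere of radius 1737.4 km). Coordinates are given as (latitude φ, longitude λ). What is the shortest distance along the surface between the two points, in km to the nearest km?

3230 km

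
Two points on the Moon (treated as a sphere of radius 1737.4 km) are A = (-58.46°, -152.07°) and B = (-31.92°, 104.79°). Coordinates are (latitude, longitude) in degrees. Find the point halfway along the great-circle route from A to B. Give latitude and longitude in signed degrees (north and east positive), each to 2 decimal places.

Central angle δ = 1.2136 rad. Interpolating on the sphere with fraction f = 0.5:
P = [sin((1−f)δ)·A + sin(fδ)·B] / sin δ = 0.6086·A + 0.6086·B in Cartesian coordinates,
giving P = (-0.4132, 0.3504, -0.8406), i.e. latitude -57.20°, longitude 139.70°.

-57.20°, 139.70°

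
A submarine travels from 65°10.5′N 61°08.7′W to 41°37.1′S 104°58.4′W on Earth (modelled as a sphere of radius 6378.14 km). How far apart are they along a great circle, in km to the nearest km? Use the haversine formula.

12480 km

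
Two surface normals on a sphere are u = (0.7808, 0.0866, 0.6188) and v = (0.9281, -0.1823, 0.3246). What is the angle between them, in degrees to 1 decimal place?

u·v = 0.9097; |u| = 1.0000, |v| = 1.0000.
cos θ = (u·v)/(|u||v|) = 0.9097, so θ = 24.5°.

24.5°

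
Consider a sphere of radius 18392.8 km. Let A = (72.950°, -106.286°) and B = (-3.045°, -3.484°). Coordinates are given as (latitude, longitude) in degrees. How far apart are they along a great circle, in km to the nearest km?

31023 km

In radians: φ₁ = 1.2732, φ₂ = -0.0531, Δλ = 102.802° = 1.7942 rad.
Haversine: a = sin²(Δφ/2) + cos φ₁ cos φ₂ sin²(Δλ/2) = 0.3790 + (0.2932)(0.9986)(0.6108) = 0.55783.
Central angle c = 2·arcsin(√a) = 1.68672 rad.
Distance = R·c = 18392.8 × 1.6867 ≈ 31023 km.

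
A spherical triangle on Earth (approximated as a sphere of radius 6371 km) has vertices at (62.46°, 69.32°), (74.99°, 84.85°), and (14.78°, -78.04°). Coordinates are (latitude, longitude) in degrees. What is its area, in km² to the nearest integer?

Side lengths (central angles): a = 1.5637, b = 1.7216, c = 0.2380 rad; semiperimeter s = 1.7617.
By l'Huilier's theorem, tan(E/4) = √[tan(s/2) tan((s−a)/2) tan((s−b)/2) tan((s−c)/2)], giving spherical excess E = 0.1916 rad.
Area = E·R² = 0.1916 × (6371)² ≈ 7778594 km².

7778594 km²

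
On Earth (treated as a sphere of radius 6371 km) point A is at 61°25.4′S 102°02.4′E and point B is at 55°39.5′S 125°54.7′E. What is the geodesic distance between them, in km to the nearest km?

Let φ₁ = -1.0720 rad, φ₂ = -0.9714 rad, and Δλ = 0.4166 rad.
cos c = sin φ₁ sin φ₂ + cos φ₁ cos φ₂ cos Δλ = (-0.8782)(-0.8257) + (0.4783)(0.5641)(0.9145) = 0.97186,
so c = arccos(0.97186) = 0.23780 rad.
Distance = R·c = 6371 × 0.2378 ≈ 1515 km.

1515 km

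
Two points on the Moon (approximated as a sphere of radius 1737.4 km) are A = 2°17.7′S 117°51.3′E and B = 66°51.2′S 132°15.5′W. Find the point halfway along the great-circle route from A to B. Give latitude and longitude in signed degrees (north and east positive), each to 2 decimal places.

-45.56°, 140.98°

The central angle between A and B is δ = 1.6677 rad.
With f = 0.5, the slerp weights are sin((1−f)δ)/sin δ = 0.7440 and sin(fδ)/sin δ = 0.7440.
Weighted sum of the unit vectors: (0.7440)·(-0.4669,0.8834,-0.0400) + (0.7440)·(-0.2643,-0.2909,-0.9195) = (-0.5440, 0.4408, -0.7139).
Converting back: φ = atan2(z, √(x²+y²)) = -45.56°, λ = atan2(y, x) = 140.98°.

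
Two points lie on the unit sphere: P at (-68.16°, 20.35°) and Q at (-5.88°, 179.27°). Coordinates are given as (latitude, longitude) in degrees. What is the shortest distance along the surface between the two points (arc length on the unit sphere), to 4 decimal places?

In radians: φ₁ = -1.1896, φ₂ = -0.1026, Δλ = 158.920° = 2.7737 rad.
Haversine: a = sin²(Δφ/2) + cos φ₁ cos φ₂ sin²(Δλ/2) = 0.2674 + (0.3720)(0.9947)(0.9665) = 0.62510.
Central angle c = 2·arcsin(√a) = 1.82368 rad.
On the unit sphere the arc length equals the central angle: 1.8237.

1.8237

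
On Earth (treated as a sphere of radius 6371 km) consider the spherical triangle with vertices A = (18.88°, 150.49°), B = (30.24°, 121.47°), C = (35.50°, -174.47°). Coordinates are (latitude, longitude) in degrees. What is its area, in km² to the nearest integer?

Side lengths (central angles): a = 0.9272, b = 0.6118, c = 0.4996 rad; semiperimeter s = 1.0193.
By l'Huilier's theorem, tan(E/4) = √[tan(s/2) tan((s−a)/2) tan((s−b)/2) tan((s−c)/2)], giving spherical excess E = 0.1504 rad.
Area = E·R² = 0.1504 × (6371)² ≈ 6104539 km².

6104539 km²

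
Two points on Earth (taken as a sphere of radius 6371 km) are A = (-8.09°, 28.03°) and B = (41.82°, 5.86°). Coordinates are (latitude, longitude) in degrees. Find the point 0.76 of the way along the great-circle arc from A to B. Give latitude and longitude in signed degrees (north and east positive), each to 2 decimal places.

30.13°, 12.73°

The central angle between A and B is δ = 0.9404 rad.
With f = 0.76, the slerp weights are sin((1−f)δ)/sin δ = 0.2770 and sin(fδ)/sin δ = 0.8113.
Weighted sum of the unit vectors: (0.2770)·(0.8739,0.4653,-0.1407) + (0.8113)·(0.7413,0.0761,0.6668) = (0.8436, 0.1906, 0.5020).
Converting back: φ = atan2(z, √(x²+y²)) = 30.13°, λ = atan2(y, x) = 12.73°.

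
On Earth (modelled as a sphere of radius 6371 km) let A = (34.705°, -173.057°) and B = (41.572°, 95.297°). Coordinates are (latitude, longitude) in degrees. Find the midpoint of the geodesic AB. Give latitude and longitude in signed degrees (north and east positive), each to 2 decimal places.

48.38°, 143.90°

Central angle δ = 1.2024 rad. Interpolating on the sphere with fraction f = 0.5:
P = [sin((1−f)δ)·A + sin(fδ)·B] / sin δ = 0.6063·A + 0.6063·B in Cartesian coordinates,
giving P = (-0.5367, 0.3914, 0.7475), i.e. latitude 48.38°, longitude 143.90°.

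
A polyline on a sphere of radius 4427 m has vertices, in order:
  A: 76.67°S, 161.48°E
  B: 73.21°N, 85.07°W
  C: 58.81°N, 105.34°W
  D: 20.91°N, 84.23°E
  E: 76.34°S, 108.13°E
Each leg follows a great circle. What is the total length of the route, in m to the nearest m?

29205 m

Leg A→B: central angle 2.8510 rad, distance 12621.5 m.
Leg B→C: central angle 0.2862 rad, distance 1267.1 m.
Leg C→D: central angle 1.7434 rad, distance 7717.9 m.
Leg D→E: central angle 1.7164 rad, distance 7598.6 m.
Total: 12621.5 + 1267.1 + 7717.9 + 7598.6 ≈ 29205 m.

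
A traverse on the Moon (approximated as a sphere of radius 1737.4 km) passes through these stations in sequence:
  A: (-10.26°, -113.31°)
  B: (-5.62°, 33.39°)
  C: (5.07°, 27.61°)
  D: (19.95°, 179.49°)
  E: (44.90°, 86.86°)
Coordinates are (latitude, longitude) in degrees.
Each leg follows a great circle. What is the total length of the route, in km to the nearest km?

Leg A→B: central angle 2.4998 rad, distance 4343.2 km.
Leg B→C: central angle 0.2120 rad, distance 368.4 km.
Leg C→D: central angle 2.4909 rad, distance 4327.6 km.
Leg D→E: central angle 1.3589 rad, distance 2361.0 km.
Total: 4343.2 + 368.4 + 4327.6 + 2361.0 ≈ 11400 km.

11400 km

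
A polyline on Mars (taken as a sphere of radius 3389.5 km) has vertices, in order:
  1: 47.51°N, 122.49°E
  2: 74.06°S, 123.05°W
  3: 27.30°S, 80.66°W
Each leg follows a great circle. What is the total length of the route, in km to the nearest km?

Leg 1→2: central angle 2.4749 rad, distance 8388.6 km.
Leg 2→3: central angle 0.9005 rad, distance 3052.1 km.
Total: 8388.6 + 3052.1 ≈ 11441 km.

11441 km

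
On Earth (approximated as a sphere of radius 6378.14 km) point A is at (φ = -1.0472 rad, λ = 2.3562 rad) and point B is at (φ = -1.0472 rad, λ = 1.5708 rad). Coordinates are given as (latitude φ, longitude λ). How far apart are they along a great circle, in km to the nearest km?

In radians: φ₁ = -1.0472, φ₂ = -1.0472, Δλ = -45.000° = -0.7854 rad.
cos c = sin φ₁ sin φ₂ + cos φ₁ cos φ₂ cos Δλ = (-0.8660)(-0.8660) + (0.5000)(0.5000)(0.7071) = 0.92678,
so c = arccos(0.92678) = 0.38506 rad.
Distance = R·c = 6378.14 × 0.3851 ≈ 2456 km.

2456 km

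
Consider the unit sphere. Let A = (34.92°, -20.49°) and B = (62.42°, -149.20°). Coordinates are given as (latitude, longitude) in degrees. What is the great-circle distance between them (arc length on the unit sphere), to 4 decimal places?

1.2974

Let φ₁ = 0.6095 rad, φ₂ = 1.0894 rad, and Δλ = -2.2464 rad.
cos c = sin φ₁ sin φ₂ + cos φ₁ cos φ₂ cos Δλ = (0.5724)(0.8864) + (0.8200)(0.4630)(-0.6254) = 0.26997,
so c = arccos(0.26997) = 1.29743 rad.
On the unit sphere the arc length equals the central angle: 1.2974.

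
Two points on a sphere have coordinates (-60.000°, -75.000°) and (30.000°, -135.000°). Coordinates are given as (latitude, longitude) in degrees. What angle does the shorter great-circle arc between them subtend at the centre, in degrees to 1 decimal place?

102.5°

Let φ₁ = -1.0472 rad, φ₂ = 0.5236 rad, and Δλ = -1.0472 rad.
cos c = sin φ₁ sin φ₂ + cos φ₁ cos φ₂ cos Δλ = (-0.8660)(0.5000) + (0.5000)(0.8660)(0.5000) = -0.21651,
so c = arccos(-0.21651) = 1.78903 rad.
So the angular separation is 102.5°.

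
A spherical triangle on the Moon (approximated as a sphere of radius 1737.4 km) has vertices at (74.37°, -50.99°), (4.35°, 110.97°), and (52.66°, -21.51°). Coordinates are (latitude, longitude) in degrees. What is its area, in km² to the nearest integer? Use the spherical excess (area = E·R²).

1582311 km²

Side lengths (central angles): a = 1.9264, b = 0.4325, c = 1.7542 rad; semiperimeter s = 2.0566.
By l'Huilier's theorem, tan(E/4) = √[tan(s/2) tan((s−a)/2) tan((s−b)/2) tan((s−c)/2)], giving spherical excess E = 0.5242 rad.
Area = E·R² = 0.5242 × (1737.4)² ≈ 1582311 km².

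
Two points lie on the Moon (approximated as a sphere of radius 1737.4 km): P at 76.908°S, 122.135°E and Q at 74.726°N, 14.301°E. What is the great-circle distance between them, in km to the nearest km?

4952 km

Let φ₁ = -1.3423 rad, φ₂ = 1.3042 rad, and Δλ = -1.8821 rad.
Haversine: a = sin²(Δφ/2) + cos φ₁ cos φ₂ sin²(Δλ/2) = 0.9400 + (0.2265)(0.2634)(0.6531) = 0.97894.
Central angle c = 2·arcsin(√a) = 2.85032 rad.
Distance = R·c = 1737.4 × 2.8503 ≈ 4952 km.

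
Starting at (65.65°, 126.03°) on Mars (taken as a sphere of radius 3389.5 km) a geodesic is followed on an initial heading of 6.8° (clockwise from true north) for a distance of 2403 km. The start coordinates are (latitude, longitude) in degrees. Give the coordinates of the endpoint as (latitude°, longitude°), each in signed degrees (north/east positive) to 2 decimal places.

Angular distance δ = d/R = 2403/3389.5 = 0.70895 rad; initial bearing θ = 0.1187 rad.
sin φ₂ = sin φ₁ cos δ + cos φ₁ sin δ cos θ = (0.9110)(0.7590) + (0.4123)(0.6510)(0.9930) = 0.9581, so φ₂ = 73.35°.
Δλ = atan2(sin θ sin δ cos φ₁, cos δ − sin φ₁ sin φ₂) = atan2(0.0318, -0.1138) = 164.395°.
λ₂ = 126.030° + 164.395° = 290.42° → -69.58° after wrapping to (−180°, 180°].

73.35°, -69.58°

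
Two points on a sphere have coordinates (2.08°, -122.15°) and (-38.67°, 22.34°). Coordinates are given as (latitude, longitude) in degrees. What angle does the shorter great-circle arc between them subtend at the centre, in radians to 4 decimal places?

2.2887 rad

In radians: φ₁ = 0.0363, φ₂ = -0.6749, Δλ = 144.490° = 2.5218 rad.
Haversine: a = sin²(Δφ/2) + cos φ₁ cos φ₂ sin²(Δλ/2) = 0.1212 + (0.9993)(0.7808)(0.9070) = 0.82890.
Central angle c = 2·arcsin(√a) = 2.28870 rad.
So the angular separation is 2.2887 rad.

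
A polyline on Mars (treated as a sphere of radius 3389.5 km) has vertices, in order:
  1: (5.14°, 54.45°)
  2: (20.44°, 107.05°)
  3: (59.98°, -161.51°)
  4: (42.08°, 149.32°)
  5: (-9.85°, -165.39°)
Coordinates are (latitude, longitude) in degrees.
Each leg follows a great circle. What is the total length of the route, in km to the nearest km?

13453 km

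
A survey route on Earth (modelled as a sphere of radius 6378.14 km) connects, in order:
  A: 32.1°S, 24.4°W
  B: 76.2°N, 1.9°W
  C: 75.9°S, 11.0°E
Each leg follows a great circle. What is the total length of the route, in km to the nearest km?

29111 km

Leg A→B: central angle 1.9064 rad, distance 12159.5 km.
Leg B→C: central angle 2.6578 rad, distance 16951.8 km.
Total: 12159.5 + 16951.8 ≈ 29111 km.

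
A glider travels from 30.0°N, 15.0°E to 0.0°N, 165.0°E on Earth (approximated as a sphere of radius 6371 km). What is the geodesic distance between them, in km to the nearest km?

15411 km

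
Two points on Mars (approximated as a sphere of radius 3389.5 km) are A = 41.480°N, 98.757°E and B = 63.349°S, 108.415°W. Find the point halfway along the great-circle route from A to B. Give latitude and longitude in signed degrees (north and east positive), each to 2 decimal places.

Central angle δ = 2.6702 rad. Interpolating on the sphere with fraction f = 0.5:
P = [sin((1−f)δ)·A + sin(fδ)·B] / sin δ = 2.1413·A + 2.1413·B in Cartesian coordinates,
giving P = (-0.5476, 0.6742, -0.4955), i.e. latitude -29.70°, longitude 129.09°.

-29.70°, 129.09°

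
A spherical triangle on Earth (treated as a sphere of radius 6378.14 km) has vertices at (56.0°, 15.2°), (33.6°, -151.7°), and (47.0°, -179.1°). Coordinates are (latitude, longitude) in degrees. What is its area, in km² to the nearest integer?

12978677 km²

Side lengths (central angles): a = 0.4298, b = 1.3318, c = 1.5657 rad; semiperimeter s = 1.6636.
By l'Huilier's theorem, tan(E/4) = √[tan(s/2) tan((s−a)/2) tan((s−b)/2) tan((s−c)/2)], giving spherical excess E = 0.3190 rad.
Area = E·R² = 0.3190 × (6378.14)² ≈ 12978677 km².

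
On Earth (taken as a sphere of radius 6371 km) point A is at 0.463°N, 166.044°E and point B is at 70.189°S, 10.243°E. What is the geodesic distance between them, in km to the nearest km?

12061 km

In radians: φ₁ = 0.0081, φ₂ = -1.2250, Δλ = -155.801° = -2.7192 rad.
Haversine: a = sin²(Δφ/2) + cos φ₁ cos φ₂ sin²(Δλ/2) = 0.3343 + (1.0000)(0.3389)(0.9561) = 0.65836.
Central angle c = 2·arcsin(√a) = 1.89308 rad.
Distance = R·c = 6371 × 1.8931 ≈ 12061 km.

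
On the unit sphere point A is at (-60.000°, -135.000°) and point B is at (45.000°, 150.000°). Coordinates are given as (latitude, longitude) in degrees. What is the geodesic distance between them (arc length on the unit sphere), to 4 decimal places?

In radians: φ₁ = -1.0472, φ₂ = 0.7854, Δλ = -75.000° = -1.3090 rad.
cos c = sin φ₁ sin φ₂ + cos φ₁ cos φ₂ cos Δλ = (-0.8660)(0.7071) + (0.5000)(0.7071)(0.2588) = -0.52087,
so c = arccos(-0.52087) = 2.11866 rad.
On the unit sphere the arc length equals the central angle: 2.1187.

2.1187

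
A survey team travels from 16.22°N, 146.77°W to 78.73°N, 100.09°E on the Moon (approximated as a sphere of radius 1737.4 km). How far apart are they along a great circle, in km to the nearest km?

Let φ₁ = 0.2831 rad, φ₂ = 1.3741 rad, and Δλ = -1.9747 rad.
cos c = sin φ₁ sin φ₂ + cos φ₁ cos φ₂ cos Δλ = (0.2793)(0.9807) + (0.9602)(0.1954)(-0.3930) = 0.20020,
so c = arccos(0.20020) = 1.36924 rad.
Distance = R·c = 1737.4 × 1.3692 ≈ 2379 km.

2379 km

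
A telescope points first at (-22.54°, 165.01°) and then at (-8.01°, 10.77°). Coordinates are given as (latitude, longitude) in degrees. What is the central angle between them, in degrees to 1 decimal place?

In radians: φ₁ = -0.3934, φ₂ = -0.1398, Δλ = -154.240° = -2.6920 rad.
cos c = sin φ₁ sin φ₂ + cos φ₁ cos φ₂ cos Δλ = (-0.3833)(-0.1393) + (0.9236)(0.9902)(-0.9006) = -0.77030,
so c = arccos(-0.77030) = 2.45010 rad.
So the angular separation is 140.4°.

140.4°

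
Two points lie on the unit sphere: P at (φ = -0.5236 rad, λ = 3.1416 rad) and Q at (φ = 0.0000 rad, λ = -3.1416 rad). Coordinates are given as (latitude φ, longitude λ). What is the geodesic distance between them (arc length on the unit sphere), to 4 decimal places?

0.5236

Let φ₁ = -0.5236 rad, φ₂ = 0.0000 rad, and Δλ = -0.0000 rad.
cos c = sin φ₁ sin φ₂ + cos φ₁ cos φ₂ cos Δλ = (-0.5000)(0.0000) + (0.8660)(1.0000)(1.0000) = 0.86602,
so c = arccos(0.86602) = 0.52360 rad.
On the unit sphere the arc length equals the central angle: 0.5236.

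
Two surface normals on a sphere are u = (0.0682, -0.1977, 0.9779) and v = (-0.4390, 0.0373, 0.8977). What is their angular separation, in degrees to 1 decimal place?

32.8°

u·v = 0.8405; |u| = 1.0000, |v| = 1.0000.
cos θ = (u·v)/(|u||v|) = 0.8405, so θ = 32.8°.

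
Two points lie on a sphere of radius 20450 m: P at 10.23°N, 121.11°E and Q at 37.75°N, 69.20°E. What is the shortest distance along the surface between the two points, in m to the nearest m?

With latitudes φ₁ = 10.230°, φ₂ = 37.750° and longitude difference Δλ = -51.910°:
cos c = sin φ₁ sin φ₂ + cos φ₁ cos φ₂ cos Δλ = (0.1776)(0.6122) + (0.9841)(0.7907)(0.6169) = 0.58875,
so c = arccos(0.58875) = 0.94128 rad.
Distance = R·c = 20450 × 0.9413 ≈ 19249 m.

19249 m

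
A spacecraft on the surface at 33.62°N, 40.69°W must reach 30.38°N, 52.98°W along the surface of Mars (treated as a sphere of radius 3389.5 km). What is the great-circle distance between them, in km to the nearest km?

645 km

In radians: φ₁ = 0.5868, φ₂ = 0.5302, Δλ = -12.290° = -0.2145 rad.
cos c = sin φ₁ sin φ₂ + cos φ₁ cos φ₂ cos Δλ = (0.5537)(0.5057) + (0.8327)(0.8627)(0.9771) = 0.98194,
so c = arccos(0.98194) = 0.19035 rad.
Distance = R·c = 3389.5 × 0.1903 ≈ 645 km.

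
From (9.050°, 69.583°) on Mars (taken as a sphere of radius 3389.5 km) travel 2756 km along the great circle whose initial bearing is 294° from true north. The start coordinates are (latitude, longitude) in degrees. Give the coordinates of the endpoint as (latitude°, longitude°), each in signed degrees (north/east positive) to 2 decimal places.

23.57°, 23.19°

Angular distance δ = d/R = 2756/3389.5 = 0.81310 rad; initial bearing θ = 5.1313 rad.
sin φ₂ = sin φ₁ cos δ + cos φ₁ sin δ cos θ = (0.1573)(0.6873) + (0.9876)(0.7264)(0.4067) = 0.3999, so φ₂ = 23.57°.
Δλ = atan2(sin θ sin δ cos φ₁, cos δ − sin φ₁ sin φ₂) = atan2(-0.6554, 0.6243) = -46.388°.
λ₂ = 69.583° − 46.388° = 23.19°.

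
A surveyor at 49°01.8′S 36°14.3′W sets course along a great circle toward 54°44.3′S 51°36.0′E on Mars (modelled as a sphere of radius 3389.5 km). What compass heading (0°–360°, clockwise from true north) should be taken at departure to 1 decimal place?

Δλ = 87.838° = 1.5331 rad.
y = sin Δλ · cos φ₂ = (0.9993)(0.5773) = 0.5769
x = cos φ₁ sin φ₂ − sin φ₁ cos φ₂ cos Δλ = (0.6557)(-0.8165) − (-0.7551)(0.5773)(0.0377) = -0.5189
θ = atan2(y, x) = 131.97°, so the bearing is 132.0°.

132.0°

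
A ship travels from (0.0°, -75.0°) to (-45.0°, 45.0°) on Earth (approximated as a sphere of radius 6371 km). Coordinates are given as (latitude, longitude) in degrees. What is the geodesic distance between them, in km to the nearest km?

12310 km

Let φ₁ = 0.0000 rad, φ₂ = -0.7854 rad, and Δλ = 2.0944 rad.
cos c = sin φ₁ sin φ₂ + cos φ₁ cos φ₂ cos Δλ = (0.0000)(-0.7071) + (1.0000)(0.7071)(-0.5000) = -0.35355,
so c = arccos(-0.35355) = 1.93216 rad.
Distance = R·c = 6371 × 1.9322 ≈ 12310 km.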